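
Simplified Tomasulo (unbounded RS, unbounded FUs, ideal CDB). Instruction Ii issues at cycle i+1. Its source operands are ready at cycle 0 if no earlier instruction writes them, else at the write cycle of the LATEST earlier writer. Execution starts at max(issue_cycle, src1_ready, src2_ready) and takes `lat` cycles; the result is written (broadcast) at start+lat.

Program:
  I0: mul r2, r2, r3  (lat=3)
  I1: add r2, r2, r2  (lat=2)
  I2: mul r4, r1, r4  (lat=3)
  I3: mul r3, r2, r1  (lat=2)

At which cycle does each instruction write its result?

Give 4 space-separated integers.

I0 mul r2: issue@1 deps=(None,None) exec_start@1 write@4
I1 add r2: issue@2 deps=(0,0) exec_start@4 write@6
I2 mul r4: issue@3 deps=(None,None) exec_start@3 write@6
I3 mul r3: issue@4 deps=(1,None) exec_start@6 write@8

Answer: 4 6 6 8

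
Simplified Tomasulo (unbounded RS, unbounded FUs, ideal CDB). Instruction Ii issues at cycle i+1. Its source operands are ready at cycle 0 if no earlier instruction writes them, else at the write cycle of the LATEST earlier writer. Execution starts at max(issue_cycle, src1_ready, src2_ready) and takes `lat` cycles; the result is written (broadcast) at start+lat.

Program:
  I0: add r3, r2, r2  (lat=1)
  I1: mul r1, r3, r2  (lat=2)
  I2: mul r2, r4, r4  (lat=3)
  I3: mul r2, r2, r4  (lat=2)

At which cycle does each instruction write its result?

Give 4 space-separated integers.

I0 add r3: issue@1 deps=(None,None) exec_start@1 write@2
I1 mul r1: issue@2 deps=(0,None) exec_start@2 write@4
I2 mul r2: issue@3 deps=(None,None) exec_start@3 write@6
I3 mul r2: issue@4 deps=(2,None) exec_start@6 write@8

Answer: 2 4 6 8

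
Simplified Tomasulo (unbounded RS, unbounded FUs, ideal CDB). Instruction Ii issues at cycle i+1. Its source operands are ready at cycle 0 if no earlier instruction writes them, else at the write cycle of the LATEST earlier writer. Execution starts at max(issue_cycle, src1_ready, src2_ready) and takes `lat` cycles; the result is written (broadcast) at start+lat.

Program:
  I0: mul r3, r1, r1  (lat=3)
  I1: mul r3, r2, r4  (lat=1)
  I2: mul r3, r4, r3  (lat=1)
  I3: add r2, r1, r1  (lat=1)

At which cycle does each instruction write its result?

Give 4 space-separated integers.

Answer: 4 3 4 5

Derivation:
I0 mul r3: issue@1 deps=(None,None) exec_start@1 write@4
I1 mul r3: issue@2 deps=(None,None) exec_start@2 write@3
I2 mul r3: issue@3 deps=(None,1) exec_start@3 write@4
I3 add r2: issue@4 deps=(None,None) exec_start@4 write@5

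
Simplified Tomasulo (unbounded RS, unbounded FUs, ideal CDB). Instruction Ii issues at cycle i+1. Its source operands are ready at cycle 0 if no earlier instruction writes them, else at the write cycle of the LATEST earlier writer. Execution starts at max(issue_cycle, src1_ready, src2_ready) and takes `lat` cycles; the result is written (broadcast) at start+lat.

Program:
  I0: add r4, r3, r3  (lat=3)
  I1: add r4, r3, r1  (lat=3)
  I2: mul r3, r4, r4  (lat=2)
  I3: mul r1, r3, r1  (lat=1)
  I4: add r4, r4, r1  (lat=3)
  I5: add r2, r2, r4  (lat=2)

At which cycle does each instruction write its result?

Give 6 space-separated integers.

Answer: 4 5 7 8 11 13

Derivation:
I0 add r4: issue@1 deps=(None,None) exec_start@1 write@4
I1 add r4: issue@2 deps=(None,None) exec_start@2 write@5
I2 mul r3: issue@3 deps=(1,1) exec_start@5 write@7
I3 mul r1: issue@4 deps=(2,None) exec_start@7 write@8
I4 add r4: issue@5 deps=(1,3) exec_start@8 write@11
I5 add r2: issue@6 deps=(None,4) exec_start@11 write@13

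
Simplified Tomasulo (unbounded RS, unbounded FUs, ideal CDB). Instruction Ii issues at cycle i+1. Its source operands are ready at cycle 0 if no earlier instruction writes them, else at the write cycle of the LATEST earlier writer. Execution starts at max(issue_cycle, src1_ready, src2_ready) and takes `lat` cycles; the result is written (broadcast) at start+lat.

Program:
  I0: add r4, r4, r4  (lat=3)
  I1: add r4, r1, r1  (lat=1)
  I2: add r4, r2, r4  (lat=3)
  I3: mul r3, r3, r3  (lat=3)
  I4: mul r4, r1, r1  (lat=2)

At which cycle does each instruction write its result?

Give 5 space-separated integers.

I0 add r4: issue@1 deps=(None,None) exec_start@1 write@4
I1 add r4: issue@2 deps=(None,None) exec_start@2 write@3
I2 add r4: issue@3 deps=(None,1) exec_start@3 write@6
I3 mul r3: issue@4 deps=(None,None) exec_start@4 write@7
I4 mul r4: issue@5 deps=(None,None) exec_start@5 write@7

Answer: 4 3 6 7 7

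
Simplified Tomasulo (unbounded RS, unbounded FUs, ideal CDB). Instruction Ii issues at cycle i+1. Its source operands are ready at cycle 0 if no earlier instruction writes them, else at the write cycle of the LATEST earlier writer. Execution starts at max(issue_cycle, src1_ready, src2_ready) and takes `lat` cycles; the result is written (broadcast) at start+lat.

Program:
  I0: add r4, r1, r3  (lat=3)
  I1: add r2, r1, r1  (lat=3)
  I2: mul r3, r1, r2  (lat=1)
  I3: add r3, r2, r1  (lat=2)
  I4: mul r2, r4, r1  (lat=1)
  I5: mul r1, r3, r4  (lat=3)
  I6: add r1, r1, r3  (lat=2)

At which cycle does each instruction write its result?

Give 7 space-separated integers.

I0 add r4: issue@1 deps=(None,None) exec_start@1 write@4
I1 add r2: issue@2 deps=(None,None) exec_start@2 write@5
I2 mul r3: issue@3 deps=(None,1) exec_start@5 write@6
I3 add r3: issue@4 deps=(1,None) exec_start@5 write@7
I4 mul r2: issue@5 deps=(0,None) exec_start@5 write@6
I5 mul r1: issue@6 deps=(3,0) exec_start@7 write@10
I6 add r1: issue@7 deps=(5,3) exec_start@10 write@12

Answer: 4 5 6 7 6 10 12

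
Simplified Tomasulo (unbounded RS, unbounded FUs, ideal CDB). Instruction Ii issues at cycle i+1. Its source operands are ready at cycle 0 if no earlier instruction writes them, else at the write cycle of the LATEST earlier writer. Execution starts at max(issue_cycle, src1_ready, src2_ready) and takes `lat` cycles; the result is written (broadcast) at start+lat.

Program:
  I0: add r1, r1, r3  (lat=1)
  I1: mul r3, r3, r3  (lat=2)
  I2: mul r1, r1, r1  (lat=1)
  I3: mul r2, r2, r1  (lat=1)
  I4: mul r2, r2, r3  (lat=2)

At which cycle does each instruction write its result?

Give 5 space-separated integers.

Answer: 2 4 4 5 7

Derivation:
I0 add r1: issue@1 deps=(None,None) exec_start@1 write@2
I1 mul r3: issue@2 deps=(None,None) exec_start@2 write@4
I2 mul r1: issue@3 deps=(0,0) exec_start@3 write@4
I3 mul r2: issue@4 deps=(None,2) exec_start@4 write@5
I4 mul r2: issue@5 deps=(3,1) exec_start@5 write@7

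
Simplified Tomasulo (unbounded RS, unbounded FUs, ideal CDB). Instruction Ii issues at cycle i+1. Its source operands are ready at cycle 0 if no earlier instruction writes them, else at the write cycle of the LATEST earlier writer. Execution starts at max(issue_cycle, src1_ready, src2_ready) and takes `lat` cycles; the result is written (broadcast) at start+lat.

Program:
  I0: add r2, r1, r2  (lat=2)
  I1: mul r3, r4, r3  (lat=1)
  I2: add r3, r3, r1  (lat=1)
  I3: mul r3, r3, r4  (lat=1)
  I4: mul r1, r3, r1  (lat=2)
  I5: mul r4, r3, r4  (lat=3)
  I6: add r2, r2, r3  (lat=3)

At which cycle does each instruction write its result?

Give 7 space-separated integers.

Answer: 3 3 4 5 7 9 10

Derivation:
I0 add r2: issue@1 deps=(None,None) exec_start@1 write@3
I1 mul r3: issue@2 deps=(None,None) exec_start@2 write@3
I2 add r3: issue@3 deps=(1,None) exec_start@3 write@4
I3 mul r3: issue@4 deps=(2,None) exec_start@4 write@5
I4 mul r1: issue@5 deps=(3,None) exec_start@5 write@7
I5 mul r4: issue@6 deps=(3,None) exec_start@6 write@9
I6 add r2: issue@7 deps=(0,3) exec_start@7 write@10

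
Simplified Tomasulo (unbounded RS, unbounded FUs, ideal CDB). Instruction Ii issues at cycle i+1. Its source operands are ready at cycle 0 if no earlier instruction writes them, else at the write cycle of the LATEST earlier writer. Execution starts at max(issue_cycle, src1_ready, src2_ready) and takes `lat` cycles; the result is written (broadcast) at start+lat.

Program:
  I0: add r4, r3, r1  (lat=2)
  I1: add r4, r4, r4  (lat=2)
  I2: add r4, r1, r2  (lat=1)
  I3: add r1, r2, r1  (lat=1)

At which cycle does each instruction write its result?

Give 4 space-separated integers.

Answer: 3 5 4 5

Derivation:
I0 add r4: issue@1 deps=(None,None) exec_start@1 write@3
I1 add r4: issue@2 deps=(0,0) exec_start@3 write@5
I2 add r4: issue@3 deps=(None,None) exec_start@3 write@4
I3 add r1: issue@4 deps=(None,None) exec_start@4 write@5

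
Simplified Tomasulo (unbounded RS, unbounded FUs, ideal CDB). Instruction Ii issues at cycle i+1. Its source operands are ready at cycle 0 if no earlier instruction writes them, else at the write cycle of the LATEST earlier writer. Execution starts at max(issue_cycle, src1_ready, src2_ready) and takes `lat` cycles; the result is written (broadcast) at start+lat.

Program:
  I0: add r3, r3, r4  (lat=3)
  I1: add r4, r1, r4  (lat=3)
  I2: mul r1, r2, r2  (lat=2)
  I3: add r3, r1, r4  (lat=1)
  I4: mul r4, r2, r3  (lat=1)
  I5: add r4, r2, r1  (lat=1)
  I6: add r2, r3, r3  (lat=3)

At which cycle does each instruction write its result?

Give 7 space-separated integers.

I0 add r3: issue@1 deps=(None,None) exec_start@1 write@4
I1 add r4: issue@2 deps=(None,None) exec_start@2 write@5
I2 mul r1: issue@3 deps=(None,None) exec_start@3 write@5
I3 add r3: issue@4 deps=(2,1) exec_start@5 write@6
I4 mul r4: issue@5 deps=(None,3) exec_start@6 write@7
I5 add r4: issue@6 deps=(None,2) exec_start@6 write@7
I6 add r2: issue@7 deps=(3,3) exec_start@7 write@10

Answer: 4 5 5 6 7 7 10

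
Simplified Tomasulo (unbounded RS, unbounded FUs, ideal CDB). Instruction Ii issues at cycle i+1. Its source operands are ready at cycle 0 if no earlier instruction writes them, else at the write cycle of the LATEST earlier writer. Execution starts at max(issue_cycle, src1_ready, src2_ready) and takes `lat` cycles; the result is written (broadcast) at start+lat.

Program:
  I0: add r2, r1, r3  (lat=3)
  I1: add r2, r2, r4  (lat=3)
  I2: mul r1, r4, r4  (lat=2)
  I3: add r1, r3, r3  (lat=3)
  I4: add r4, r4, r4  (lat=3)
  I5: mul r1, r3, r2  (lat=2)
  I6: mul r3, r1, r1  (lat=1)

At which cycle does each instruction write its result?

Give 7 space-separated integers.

Answer: 4 7 5 7 8 9 10

Derivation:
I0 add r2: issue@1 deps=(None,None) exec_start@1 write@4
I1 add r2: issue@2 deps=(0,None) exec_start@4 write@7
I2 mul r1: issue@3 deps=(None,None) exec_start@3 write@5
I3 add r1: issue@4 deps=(None,None) exec_start@4 write@7
I4 add r4: issue@5 deps=(None,None) exec_start@5 write@8
I5 mul r1: issue@6 deps=(None,1) exec_start@7 write@9
I6 mul r3: issue@7 deps=(5,5) exec_start@9 write@10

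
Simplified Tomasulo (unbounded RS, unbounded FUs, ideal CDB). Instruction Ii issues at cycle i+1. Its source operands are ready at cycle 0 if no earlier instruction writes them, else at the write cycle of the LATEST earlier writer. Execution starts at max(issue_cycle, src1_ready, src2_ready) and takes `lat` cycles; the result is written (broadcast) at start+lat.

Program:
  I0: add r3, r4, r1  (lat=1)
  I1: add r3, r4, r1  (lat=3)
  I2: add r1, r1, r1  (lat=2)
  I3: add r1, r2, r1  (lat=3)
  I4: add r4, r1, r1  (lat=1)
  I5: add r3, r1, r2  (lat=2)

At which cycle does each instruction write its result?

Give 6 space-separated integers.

Answer: 2 5 5 8 9 10

Derivation:
I0 add r3: issue@1 deps=(None,None) exec_start@1 write@2
I1 add r3: issue@2 deps=(None,None) exec_start@2 write@5
I2 add r1: issue@3 deps=(None,None) exec_start@3 write@5
I3 add r1: issue@4 deps=(None,2) exec_start@5 write@8
I4 add r4: issue@5 deps=(3,3) exec_start@8 write@9
I5 add r3: issue@6 deps=(3,None) exec_start@8 write@10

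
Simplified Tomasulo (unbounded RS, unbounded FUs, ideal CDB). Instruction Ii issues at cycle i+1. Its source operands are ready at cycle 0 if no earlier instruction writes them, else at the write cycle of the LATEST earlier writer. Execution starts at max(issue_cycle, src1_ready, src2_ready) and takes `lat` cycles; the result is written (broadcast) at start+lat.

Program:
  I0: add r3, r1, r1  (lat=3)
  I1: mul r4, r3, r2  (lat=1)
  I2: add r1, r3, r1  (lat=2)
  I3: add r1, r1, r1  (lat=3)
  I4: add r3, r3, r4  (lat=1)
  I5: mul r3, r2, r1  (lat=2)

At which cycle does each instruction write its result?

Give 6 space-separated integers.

I0 add r3: issue@1 deps=(None,None) exec_start@1 write@4
I1 mul r4: issue@2 deps=(0,None) exec_start@4 write@5
I2 add r1: issue@3 deps=(0,None) exec_start@4 write@6
I3 add r1: issue@4 deps=(2,2) exec_start@6 write@9
I4 add r3: issue@5 deps=(0,1) exec_start@5 write@6
I5 mul r3: issue@6 deps=(None,3) exec_start@9 write@11

Answer: 4 5 6 9 6 11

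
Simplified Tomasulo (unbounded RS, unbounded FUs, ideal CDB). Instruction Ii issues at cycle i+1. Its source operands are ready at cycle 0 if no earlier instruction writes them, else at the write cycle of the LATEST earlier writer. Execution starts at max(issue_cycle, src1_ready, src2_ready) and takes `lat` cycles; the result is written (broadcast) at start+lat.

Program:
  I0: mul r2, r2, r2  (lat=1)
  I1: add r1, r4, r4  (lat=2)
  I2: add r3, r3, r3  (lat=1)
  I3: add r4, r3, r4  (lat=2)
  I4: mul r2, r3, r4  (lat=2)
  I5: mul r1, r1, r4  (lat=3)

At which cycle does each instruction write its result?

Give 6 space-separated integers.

Answer: 2 4 4 6 8 9

Derivation:
I0 mul r2: issue@1 deps=(None,None) exec_start@1 write@2
I1 add r1: issue@2 deps=(None,None) exec_start@2 write@4
I2 add r3: issue@3 deps=(None,None) exec_start@3 write@4
I3 add r4: issue@4 deps=(2,None) exec_start@4 write@6
I4 mul r2: issue@5 deps=(2,3) exec_start@6 write@8
I5 mul r1: issue@6 deps=(1,3) exec_start@6 write@9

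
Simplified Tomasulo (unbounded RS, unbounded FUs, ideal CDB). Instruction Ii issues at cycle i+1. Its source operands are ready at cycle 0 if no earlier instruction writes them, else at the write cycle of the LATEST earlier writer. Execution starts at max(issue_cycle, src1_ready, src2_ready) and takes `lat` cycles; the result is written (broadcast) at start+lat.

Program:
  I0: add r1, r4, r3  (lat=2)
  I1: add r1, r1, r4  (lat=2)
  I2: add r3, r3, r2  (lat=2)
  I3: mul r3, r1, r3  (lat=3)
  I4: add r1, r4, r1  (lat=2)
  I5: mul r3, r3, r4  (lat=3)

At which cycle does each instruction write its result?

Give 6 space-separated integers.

I0 add r1: issue@1 deps=(None,None) exec_start@1 write@3
I1 add r1: issue@2 deps=(0,None) exec_start@3 write@5
I2 add r3: issue@3 deps=(None,None) exec_start@3 write@5
I3 mul r3: issue@4 deps=(1,2) exec_start@5 write@8
I4 add r1: issue@5 deps=(None,1) exec_start@5 write@7
I5 mul r3: issue@6 deps=(3,None) exec_start@8 write@11

Answer: 3 5 5 8 7 11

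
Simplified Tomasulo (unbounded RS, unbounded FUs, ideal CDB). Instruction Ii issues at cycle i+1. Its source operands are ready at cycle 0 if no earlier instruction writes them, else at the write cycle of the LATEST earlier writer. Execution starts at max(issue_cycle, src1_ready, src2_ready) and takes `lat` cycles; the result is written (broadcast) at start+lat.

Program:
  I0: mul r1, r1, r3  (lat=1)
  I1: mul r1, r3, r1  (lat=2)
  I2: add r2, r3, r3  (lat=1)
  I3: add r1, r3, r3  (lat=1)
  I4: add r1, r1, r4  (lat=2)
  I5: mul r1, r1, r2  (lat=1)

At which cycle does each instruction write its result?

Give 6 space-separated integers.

I0 mul r1: issue@1 deps=(None,None) exec_start@1 write@2
I1 mul r1: issue@2 deps=(None,0) exec_start@2 write@4
I2 add r2: issue@3 deps=(None,None) exec_start@3 write@4
I3 add r1: issue@4 deps=(None,None) exec_start@4 write@5
I4 add r1: issue@5 deps=(3,None) exec_start@5 write@7
I5 mul r1: issue@6 deps=(4,2) exec_start@7 write@8

Answer: 2 4 4 5 7 8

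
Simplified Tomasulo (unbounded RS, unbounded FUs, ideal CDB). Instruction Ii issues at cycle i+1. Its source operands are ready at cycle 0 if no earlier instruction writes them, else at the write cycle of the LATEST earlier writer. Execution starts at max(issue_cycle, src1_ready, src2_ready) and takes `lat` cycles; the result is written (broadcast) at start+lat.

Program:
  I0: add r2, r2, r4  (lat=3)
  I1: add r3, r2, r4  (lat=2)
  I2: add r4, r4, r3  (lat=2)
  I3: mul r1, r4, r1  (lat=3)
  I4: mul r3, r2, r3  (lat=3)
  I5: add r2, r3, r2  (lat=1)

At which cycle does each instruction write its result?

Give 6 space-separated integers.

Answer: 4 6 8 11 9 10

Derivation:
I0 add r2: issue@1 deps=(None,None) exec_start@1 write@4
I1 add r3: issue@2 deps=(0,None) exec_start@4 write@6
I2 add r4: issue@3 deps=(None,1) exec_start@6 write@8
I3 mul r1: issue@4 deps=(2,None) exec_start@8 write@11
I4 mul r3: issue@5 deps=(0,1) exec_start@6 write@9
I5 add r2: issue@6 deps=(4,0) exec_start@9 write@10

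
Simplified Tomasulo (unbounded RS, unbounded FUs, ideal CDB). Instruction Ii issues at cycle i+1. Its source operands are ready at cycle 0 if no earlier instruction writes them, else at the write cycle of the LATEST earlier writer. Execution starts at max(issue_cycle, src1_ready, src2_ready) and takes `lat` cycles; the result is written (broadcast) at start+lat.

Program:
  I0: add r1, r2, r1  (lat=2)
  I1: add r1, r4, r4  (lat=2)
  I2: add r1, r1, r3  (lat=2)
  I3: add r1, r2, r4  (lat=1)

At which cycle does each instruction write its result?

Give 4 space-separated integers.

Answer: 3 4 6 5

Derivation:
I0 add r1: issue@1 deps=(None,None) exec_start@1 write@3
I1 add r1: issue@2 deps=(None,None) exec_start@2 write@4
I2 add r1: issue@3 deps=(1,None) exec_start@4 write@6
I3 add r1: issue@4 deps=(None,None) exec_start@4 write@5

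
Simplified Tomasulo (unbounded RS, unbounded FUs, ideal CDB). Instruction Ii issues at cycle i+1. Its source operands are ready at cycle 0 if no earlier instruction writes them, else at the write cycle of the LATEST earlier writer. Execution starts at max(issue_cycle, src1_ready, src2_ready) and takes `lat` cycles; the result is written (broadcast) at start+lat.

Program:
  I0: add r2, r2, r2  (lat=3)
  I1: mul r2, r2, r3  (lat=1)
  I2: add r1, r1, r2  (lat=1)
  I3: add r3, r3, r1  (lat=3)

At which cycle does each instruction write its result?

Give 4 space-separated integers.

Answer: 4 5 6 9

Derivation:
I0 add r2: issue@1 deps=(None,None) exec_start@1 write@4
I1 mul r2: issue@2 deps=(0,None) exec_start@4 write@5
I2 add r1: issue@3 deps=(None,1) exec_start@5 write@6
I3 add r3: issue@4 deps=(None,2) exec_start@6 write@9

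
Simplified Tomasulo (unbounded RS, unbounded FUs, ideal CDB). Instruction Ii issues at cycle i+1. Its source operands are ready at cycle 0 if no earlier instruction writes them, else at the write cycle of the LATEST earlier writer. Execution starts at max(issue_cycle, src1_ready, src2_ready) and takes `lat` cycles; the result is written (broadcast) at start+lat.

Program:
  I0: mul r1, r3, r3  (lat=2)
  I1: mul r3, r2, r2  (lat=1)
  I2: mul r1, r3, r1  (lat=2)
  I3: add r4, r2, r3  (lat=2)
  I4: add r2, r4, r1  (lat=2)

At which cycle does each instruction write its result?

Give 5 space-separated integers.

Answer: 3 3 5 6 8

Derivation:
I0 mul r1: issue@1 deps=(None,None) exec_start@1 write@3
I1 mul r3: issue@2 deps=(None,None) exec_start@2 write@3
I2 mul r1: issue@3 deps=(1,0) exec_start@3 write@5
I3 add r4: issue@4 deps=(None,1) exec_start@4 write@6
I4 add r2: issue@5 deps=(3,2) exec_start@6 write@8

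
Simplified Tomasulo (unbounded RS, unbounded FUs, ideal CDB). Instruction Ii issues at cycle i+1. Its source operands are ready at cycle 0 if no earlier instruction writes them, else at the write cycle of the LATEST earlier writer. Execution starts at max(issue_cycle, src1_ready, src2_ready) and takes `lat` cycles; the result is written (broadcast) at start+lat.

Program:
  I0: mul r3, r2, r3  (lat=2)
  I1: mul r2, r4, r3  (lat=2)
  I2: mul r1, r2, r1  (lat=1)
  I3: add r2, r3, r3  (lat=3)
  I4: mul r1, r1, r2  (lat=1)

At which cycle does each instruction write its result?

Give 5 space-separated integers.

I0 mul r3: issue@1 deps=(None,None) exec_start@1 write@3
I1 mul r2: issue@2 deps=(None,0) exec_start@3 write@5
I2 mul r1: issue@3 deps=(1,None) exec_start@5 write@6
I3 add r2: issue@4 deps=(0,0) exec_start@4 write@7
I4 mul r1: issue@5 deps=(2,3) exec_start@7 write@8

Answer: 3 5 6 7 8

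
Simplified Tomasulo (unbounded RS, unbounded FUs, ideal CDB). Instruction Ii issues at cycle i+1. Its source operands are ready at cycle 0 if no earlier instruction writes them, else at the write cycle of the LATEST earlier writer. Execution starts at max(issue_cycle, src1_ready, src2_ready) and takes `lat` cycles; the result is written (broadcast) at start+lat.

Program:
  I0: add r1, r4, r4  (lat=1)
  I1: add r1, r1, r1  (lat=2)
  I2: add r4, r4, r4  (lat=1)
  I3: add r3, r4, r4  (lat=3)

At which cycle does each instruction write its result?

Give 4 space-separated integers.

Answer: 2 4 4 7

Derivation:
I0 add r1: issue@1 deps=(None,None) exec_start@1 write@2
I1 add r1: issue@2 deps=(0,0) exec_start@2 write@4
I2 add r4: issue@3 deps=(None,None) exec_start@3 write@4
I3 add r3: issue@4 deps=(2,2) exec_start@4 write@7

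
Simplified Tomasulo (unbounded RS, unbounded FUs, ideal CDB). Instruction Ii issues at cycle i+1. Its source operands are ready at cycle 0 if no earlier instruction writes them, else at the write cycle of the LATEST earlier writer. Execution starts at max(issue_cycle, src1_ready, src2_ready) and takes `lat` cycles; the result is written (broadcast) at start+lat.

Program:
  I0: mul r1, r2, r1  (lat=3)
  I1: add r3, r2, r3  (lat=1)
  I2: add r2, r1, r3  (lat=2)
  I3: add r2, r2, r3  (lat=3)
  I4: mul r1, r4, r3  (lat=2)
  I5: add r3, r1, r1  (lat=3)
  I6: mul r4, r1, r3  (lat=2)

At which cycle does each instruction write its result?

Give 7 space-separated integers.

Answer: 4 3 6 9 7 10 12

Derivation:
I0 mul r1: issue@1 deps=(None,None) exec_start@1 write@4
I1 add r3: issue@2 deps=(None,None) exec_start@2 write@3
I2 add r2: issue@3 deps=(0,1) exec_start@4 write@6
I3 add r2: issue@4 deps=(2,1) exec_start@6 write@9
I4 mul r1: issue@5 deps=(None,1) exec_start@5 write@7
I5 add r3: issue@6 deps=(4,4) exec_start@7 write@10
I6 mul r4: issue@7 deps=(4,5) exec_start@10 write@12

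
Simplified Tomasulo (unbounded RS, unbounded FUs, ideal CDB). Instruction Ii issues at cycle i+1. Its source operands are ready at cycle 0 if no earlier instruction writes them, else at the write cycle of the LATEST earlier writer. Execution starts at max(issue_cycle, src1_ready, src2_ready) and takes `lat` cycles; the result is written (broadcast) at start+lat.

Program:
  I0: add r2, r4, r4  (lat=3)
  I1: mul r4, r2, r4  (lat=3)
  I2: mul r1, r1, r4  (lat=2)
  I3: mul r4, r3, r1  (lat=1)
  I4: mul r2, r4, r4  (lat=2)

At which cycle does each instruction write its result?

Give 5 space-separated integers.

Answer: 4 7 9 10 12

Derivation:
I0 add r2: issue@1 deps=(None,None) exec_start@1 write@4
I1 mul r4: issue@2 deps=(0,None) exec_start@4 write@7
I2 mul r1: issue@3 deps=(None,1) exec_start@7 write@9
I3 mul r4: issue@4 deps=(None,2) exec_start@9 write@10
I4 mul r2: issue@5 deps=(3,3) exec_start@10 write@12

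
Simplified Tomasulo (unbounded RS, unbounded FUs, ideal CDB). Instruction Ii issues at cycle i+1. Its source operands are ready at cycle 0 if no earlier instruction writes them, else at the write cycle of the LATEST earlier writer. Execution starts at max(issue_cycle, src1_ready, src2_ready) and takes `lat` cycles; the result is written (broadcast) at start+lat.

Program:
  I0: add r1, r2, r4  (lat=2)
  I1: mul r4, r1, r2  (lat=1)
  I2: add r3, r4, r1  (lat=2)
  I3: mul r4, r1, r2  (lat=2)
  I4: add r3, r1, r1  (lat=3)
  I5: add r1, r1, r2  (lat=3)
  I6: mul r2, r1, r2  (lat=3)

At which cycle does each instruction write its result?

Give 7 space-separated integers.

Answer: 3 4 6 6 8 9 12

Derivation:
I0 add r1: issue@1 deps=(None,None) exec_start@1 write@3
I1 mul r4: issue@2 deps=(0,None) exec_start@3 write@4
I2 add r3: issue@3 deps=(1,0) exec_start@4 write@6
I3 mul r4: issue@4 deps=(0,None) exec_start@4 write@6
I4 add r3: issue@5 deps=(0,0) exec_start@5 write@8
I5 add r1: issue@6 deps=(0,None) exec_start@6 write@9
I6 mul r2: issue@7 deps=(5,None) exec_start@9 write@12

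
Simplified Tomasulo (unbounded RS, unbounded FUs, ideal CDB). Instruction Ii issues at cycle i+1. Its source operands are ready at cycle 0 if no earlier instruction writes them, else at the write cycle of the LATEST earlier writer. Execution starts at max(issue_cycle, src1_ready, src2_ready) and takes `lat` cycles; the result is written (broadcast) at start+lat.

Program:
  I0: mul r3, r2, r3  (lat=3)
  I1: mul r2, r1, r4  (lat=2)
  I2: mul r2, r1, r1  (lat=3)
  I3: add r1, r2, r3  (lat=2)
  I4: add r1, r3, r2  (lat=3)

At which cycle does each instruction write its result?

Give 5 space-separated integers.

I0 mul r3: issue@1 deps=(None,None) exec_start@1 write@4
I1 mul r2: issue@2 deps=(None,None) exec_start@2 write@4
I2 mul r2: issue@3 deps=(None,None) exec_start@3 write@6
I3 add r1: issue@4 deps=(2,0) exec_start@6 write@8
I4 add r1: issue@5 deps=(0,2) exec_start@6 write@9

Answer: 4 4 6 8 9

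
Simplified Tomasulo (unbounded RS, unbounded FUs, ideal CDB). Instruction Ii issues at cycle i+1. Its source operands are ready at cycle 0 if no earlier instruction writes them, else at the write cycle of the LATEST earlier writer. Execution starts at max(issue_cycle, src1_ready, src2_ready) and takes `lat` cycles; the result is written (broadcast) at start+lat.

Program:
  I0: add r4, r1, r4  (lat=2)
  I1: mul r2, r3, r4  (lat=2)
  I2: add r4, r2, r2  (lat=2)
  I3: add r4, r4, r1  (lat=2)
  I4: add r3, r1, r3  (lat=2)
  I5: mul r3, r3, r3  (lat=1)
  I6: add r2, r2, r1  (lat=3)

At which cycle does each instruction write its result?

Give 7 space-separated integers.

Answer: 3 5 7 9 7 8 10

Derivation:
I0 add r4: issue@1 deps=(None,None) exec_start@1 write@3
I1 mul r2: issue@2 deps=(None,0) exec_start@3 write@5
I2 add r4: issue@3 deps=(1,1) exec_start@5 write@7
I3 add r4: issue@4 deps=(2,None) exec_start@7 write@9
I4 add r3: issue@5 deps=(None,None) exec_start@5 write@7
I5 mul r3: issue@6 deps=(4,4) exec_start@7 write@8
I6 add r2: issue@7 deps=(1,None) exec_start@7 write@10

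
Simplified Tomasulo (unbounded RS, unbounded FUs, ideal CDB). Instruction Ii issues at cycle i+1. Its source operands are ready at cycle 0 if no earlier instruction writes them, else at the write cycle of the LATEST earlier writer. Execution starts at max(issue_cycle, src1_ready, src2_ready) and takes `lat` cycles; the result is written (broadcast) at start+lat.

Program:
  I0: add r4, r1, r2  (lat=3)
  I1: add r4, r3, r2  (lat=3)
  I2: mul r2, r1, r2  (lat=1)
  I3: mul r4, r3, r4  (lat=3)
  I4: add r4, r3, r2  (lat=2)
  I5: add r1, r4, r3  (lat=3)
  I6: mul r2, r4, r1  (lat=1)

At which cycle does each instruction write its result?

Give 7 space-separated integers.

I0 add r4: issue@1 deps=(None,None) exec_start@1 write@4
I1 add r4: issue@2 deps=(None,None) exec_start@2 write@5
I2 mul r2: issue@3 deps=(None,None) exec_start@3 write@4
I3 mul r4: issue@4 deps=(None,1) exec_start@5 write@8
I4 add r4: issue@5 deps=(None,2) exec_start@5 write@7
I5 add r1: issue@6 deps=(4,None) exec_start@7 write@10
I6 mul r2: issue@7 deps=(4,5) exec_start@10 write@11

Answer: 4 5 4 8 7 10 11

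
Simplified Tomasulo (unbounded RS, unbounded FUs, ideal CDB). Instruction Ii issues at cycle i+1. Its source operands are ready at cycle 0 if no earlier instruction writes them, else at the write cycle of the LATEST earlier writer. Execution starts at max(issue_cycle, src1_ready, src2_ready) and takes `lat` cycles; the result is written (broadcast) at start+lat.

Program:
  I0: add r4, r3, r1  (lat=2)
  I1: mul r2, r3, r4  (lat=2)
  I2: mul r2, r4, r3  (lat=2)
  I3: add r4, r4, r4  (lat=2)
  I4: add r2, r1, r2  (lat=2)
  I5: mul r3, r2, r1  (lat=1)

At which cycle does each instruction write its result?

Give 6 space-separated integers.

I0 add r4: issue@1 deps=(None,None) exec_start@1 write@3
I1 mul r2: issue@2 deps=(None,0) exec_start@3 write@5
I2 mul r2: issue@3 deps=(0,None) exec_start@3 write@5
I3 add r4: issue@4 deps=(0,0) exec_start@4 write@6
I4 add r2: issue@5 deps=(None,2) exec_start@5 write@7
I5 mul r3: issue@6 deps=(4,None) exec_start@7 write@8

Answer: 3 5 5 6 7 8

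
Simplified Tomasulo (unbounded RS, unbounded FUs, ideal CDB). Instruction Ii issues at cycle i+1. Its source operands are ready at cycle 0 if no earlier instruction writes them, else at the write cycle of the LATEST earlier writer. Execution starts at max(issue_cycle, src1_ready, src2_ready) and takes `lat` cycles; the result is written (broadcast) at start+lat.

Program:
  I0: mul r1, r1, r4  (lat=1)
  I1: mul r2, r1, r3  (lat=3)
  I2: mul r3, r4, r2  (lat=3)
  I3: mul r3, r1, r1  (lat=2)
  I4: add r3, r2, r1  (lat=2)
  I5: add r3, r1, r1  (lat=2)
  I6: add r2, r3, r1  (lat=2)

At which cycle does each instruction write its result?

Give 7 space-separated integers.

I0 mul r1: issue@1 deps=(None,None) exec_start@1 write@2
I1 mul r2: issue@2 deps=(0,None) exec_start@2 write@5
I2 mul r3: issue@3 deps=(None,1) exec_start@5 write@8
I3 mul r3: issue@4 deps=(0,0) exec_start@4 write@6
I4 add r3: issue@5 deps=(1,0) exec_start@5 write@7
I5 add r3: issue@6 deps=(0,0) exec_start@6 write@8
I6 add r2: issue@7 deps=(5,0) exec_start@8 write@10

Answer: 2 5 8 6 7 8 10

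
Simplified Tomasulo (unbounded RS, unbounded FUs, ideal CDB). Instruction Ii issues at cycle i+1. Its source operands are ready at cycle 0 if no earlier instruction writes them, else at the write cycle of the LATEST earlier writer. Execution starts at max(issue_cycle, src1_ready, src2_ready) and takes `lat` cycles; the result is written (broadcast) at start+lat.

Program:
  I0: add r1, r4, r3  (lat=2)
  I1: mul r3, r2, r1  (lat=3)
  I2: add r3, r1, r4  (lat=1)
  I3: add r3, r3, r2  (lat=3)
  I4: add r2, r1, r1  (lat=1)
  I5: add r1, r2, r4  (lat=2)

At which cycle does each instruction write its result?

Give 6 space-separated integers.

I0 add r1: issue@1 deps=(None,None) exec_start@1 write@3
I1 mul r3: issue@2 deps=(None,0) exec_start@3 write@6
I2 add r3: issue@3 deps=(0,None) exec_start@3 write@4
I3 add r3: issue@4 deps=(2,None) exec_start@4 write@7
I4 add r2: issue@5 deps=(0,0) exec_start@5 write@6
I5 add r1: issue@6 deps=(4,None) exec_start@6 write@8

Answer: 3 6 4 7 6 8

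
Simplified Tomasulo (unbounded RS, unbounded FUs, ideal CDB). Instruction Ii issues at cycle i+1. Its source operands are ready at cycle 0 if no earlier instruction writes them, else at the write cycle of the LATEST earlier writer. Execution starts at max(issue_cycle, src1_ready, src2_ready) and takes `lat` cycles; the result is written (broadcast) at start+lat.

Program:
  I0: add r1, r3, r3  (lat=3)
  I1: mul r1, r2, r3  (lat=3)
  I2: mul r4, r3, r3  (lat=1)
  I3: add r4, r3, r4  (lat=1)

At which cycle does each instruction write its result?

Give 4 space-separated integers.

Answer: 4 5 4 5

Derivation:
I0 add r1: issue@1 deps=(None,None) exec_start@1 write@4
I1 mul r1: issue@2 deps=(None,None) exec_start@2 write@5
I2 mul r4: issue@3 deps=(None,None) exec_start@3 write@4
I3 add r4: issue@4 deps=(None,2) exec_start@4 write@5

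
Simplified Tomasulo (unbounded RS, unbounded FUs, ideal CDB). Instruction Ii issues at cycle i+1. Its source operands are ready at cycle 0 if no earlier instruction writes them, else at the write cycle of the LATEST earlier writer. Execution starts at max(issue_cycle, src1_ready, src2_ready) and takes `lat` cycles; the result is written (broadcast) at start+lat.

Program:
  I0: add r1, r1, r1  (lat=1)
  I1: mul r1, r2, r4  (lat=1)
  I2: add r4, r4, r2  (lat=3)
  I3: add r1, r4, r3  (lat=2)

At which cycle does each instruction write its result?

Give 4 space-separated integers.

Answer: 2 3 6 8

Derivation:
I0 add r1: issue@1 deps=(None,None) exec_start@1 write@2
I1 mul r1: issue@2 deps=(None,None) exec_start@2 write@3
I2 add r4: issue@3 deps=(None,None) exec_start@3 write@6
I3 add r1: issue@4 deps=(2,None) exec_start@6 write@8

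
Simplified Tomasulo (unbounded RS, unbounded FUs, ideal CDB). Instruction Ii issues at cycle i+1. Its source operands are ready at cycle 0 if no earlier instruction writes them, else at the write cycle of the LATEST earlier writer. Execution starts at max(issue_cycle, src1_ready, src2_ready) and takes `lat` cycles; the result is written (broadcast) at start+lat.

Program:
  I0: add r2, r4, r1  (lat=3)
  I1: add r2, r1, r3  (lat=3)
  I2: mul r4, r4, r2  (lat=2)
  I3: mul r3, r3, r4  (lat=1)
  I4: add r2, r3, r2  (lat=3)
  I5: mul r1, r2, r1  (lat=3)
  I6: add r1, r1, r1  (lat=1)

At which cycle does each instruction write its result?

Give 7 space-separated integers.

I0 add r2: issue@1 deps=(None,None) exec_start@1 write@4
I1 add r2: issue@2 deps=(None,None) exec_start@2 write@5
I2 mul r4: issue@3 deps=(None,1) exec_start@5 write@7
I3 mul r3: issue@4 deps=(None,2) exec_start@7 write@8
I4 add r2: issue@5 deps=(3,1) exec_start@8 write@11
I5 mul r1: issue@6 deps=(4,None) exec_start@11 write@14
I6 add r1: issue@7 deps=(5,5) exec_start@14 write@15

Answer: 4 5 7 8 11 14 15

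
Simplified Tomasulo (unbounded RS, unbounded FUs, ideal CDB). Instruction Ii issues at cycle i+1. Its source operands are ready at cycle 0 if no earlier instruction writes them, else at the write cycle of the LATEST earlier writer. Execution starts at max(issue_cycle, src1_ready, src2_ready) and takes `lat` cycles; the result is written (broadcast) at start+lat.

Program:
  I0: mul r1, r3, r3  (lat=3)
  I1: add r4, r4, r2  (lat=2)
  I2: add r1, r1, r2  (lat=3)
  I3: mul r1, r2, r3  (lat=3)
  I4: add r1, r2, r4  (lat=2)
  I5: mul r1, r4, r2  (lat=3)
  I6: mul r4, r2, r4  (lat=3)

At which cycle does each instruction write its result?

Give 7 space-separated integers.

I0 mul r1: issue@1 deps=(None,None) exec_start@1 write@4
I1 add r4: issue@2 deps=(None,None) exec_start@2 write@4
I2 add r1: issue@3 deps=(0,None) exec_start@4 write@7
I3 mul r1: issue@4 deps=(None,None) exec_start@4 write@7
I4 add r1: issue@5 deps=(None,1) exec_start@5 write@7
I5 mul r1: issue@6 deps=(1,None) exec_start@6 write@9
I6 mul r4: issue@7 deps=(None,1) exec_start@7 write@10

Answer: 4 4 7 7 7 9 10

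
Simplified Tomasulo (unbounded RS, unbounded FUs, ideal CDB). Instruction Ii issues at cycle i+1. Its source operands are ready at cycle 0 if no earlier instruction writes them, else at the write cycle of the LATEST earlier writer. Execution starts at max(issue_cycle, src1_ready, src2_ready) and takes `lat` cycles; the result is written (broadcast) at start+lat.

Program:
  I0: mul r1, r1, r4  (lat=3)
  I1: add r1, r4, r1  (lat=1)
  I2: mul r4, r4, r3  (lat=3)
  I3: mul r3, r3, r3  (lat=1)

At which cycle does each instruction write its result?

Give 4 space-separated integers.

I0 mul r1: issue@1 deps=(None,None) exec_start@1 write@4
I1 add r1: issue@2 deps=(None,0) exec_start@4 write@5
I2 mul r4: issue@3 deps=(None,None) exec_start@3 write@6
I3 mul r3: issue@4 deps=(None,None) exec_start@4 write@5

Answer: 4 5 6 5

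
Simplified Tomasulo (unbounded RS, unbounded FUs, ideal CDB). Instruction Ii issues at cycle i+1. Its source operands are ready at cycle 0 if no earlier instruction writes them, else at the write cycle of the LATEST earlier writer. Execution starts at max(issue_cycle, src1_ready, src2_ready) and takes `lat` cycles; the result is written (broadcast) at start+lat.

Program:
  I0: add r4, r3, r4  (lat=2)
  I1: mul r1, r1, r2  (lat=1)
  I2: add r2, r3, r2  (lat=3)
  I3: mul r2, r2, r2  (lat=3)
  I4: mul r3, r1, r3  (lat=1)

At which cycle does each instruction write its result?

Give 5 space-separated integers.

I0 add r4: issue@1 deps=(None,None) exec_start@1 write@3
I1 mul r1: issue@2 deps=(None,None) exec_start@2 write@3
I2 add r2: issue@3 deps=(None,None) exec_start@3 write@6
I3 mul r2: issue@4 deps=(2,2) exec_start@6 write@9
I4 mul r3: issue@5 deps=(1,None) exec_start@5 write@6

Answer: 3 3 6 9 6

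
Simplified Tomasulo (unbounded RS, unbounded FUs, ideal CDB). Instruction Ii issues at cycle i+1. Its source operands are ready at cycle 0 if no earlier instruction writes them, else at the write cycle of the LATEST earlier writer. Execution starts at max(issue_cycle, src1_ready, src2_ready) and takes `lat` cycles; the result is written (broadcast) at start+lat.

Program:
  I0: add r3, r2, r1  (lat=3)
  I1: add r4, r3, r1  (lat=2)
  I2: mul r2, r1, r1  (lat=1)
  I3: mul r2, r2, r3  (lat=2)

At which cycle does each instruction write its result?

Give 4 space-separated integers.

Answer: 4 6 4 6

Derivation:
I0 add r3: issue@1 deps=(None,None) exec_start@1 write@4
I1 add r4: issue@2 deps=(0,None) exec_start@4 write@6
I2 mul r2: issue@3 deps=(None,None) exec_start@3 write@4
I3 mul r2: issue@4 deps=(2,0) exec_start@4 write@6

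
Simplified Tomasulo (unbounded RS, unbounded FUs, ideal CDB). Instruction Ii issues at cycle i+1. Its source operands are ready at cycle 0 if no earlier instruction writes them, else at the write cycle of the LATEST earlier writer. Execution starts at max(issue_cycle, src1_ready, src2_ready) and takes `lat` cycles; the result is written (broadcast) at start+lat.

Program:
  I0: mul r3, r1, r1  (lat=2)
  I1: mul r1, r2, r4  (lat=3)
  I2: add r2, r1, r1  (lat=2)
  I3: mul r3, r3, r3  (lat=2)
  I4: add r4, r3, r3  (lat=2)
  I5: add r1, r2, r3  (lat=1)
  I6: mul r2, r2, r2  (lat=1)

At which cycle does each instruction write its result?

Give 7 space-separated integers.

Answer: 3 5 7 6 8 8 8

Derivation:
I0 mul r3: issue@1 deps=(None,None) exec_start@1 write@3
I1 mul r1: issue@2 deps=(None,None) exec_start@2 write@5
I2 add r2: issue@3 deps=(1,1) exec_start@5 write@7
I3 mul r3: issue@4 deps=(0,0) exec_start@4 write@6
I4 add r4: issue@5 deps=(3,3) exec_start@6 write@8
I5 add r1: issue@6 deps=(2,3) exec_start@7 write@8
I6 mul r2: issue@7 deps=(2,2) exec_start@7 write@8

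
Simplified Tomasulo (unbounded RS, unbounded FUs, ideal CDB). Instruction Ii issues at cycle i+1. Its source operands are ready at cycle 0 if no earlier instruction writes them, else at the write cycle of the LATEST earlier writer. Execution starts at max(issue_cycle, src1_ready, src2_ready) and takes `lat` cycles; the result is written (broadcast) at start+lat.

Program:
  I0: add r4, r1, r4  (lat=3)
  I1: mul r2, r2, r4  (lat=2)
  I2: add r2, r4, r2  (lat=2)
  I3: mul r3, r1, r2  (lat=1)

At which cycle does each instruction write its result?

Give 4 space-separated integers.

Answer: 4 6 8 9

Derivation:
I0 add r4: issue@1 deps=(None,None) exec_start@1 write@4
I1 mul r2: issue@2 deps=(None,0) exec_start@4 write@6
I2 add r2: issue@3 deps=(0,1) exec_start@6 write@8
I3 mul r3: issue@4 deps=(None,2) exec_start@8 write@9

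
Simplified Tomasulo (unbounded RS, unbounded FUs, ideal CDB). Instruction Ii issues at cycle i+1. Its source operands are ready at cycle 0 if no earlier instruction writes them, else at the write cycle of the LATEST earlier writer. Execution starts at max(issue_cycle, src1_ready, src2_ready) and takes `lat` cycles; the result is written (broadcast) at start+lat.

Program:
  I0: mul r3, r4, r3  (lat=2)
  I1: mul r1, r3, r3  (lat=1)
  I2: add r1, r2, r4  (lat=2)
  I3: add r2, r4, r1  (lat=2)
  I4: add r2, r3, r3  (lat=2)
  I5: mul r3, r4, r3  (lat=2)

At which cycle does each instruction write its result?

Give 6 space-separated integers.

Answer: 3 4 5 7 7 8

Derivation:
I0 mul r3: issue@1 deps=(None,None) exec_start@1 write@3
I1 mul r1: issue@2 deps=(0,0) exec_start@3 write@4
I2 add r1: issue@3 deps=(None,None) exec_start@3 write@5
I3 add r2: issue@4 deps=(None,2) exec_start@5 write@7
I4 add r2: issue@5 deps=(0,0) exec_start@5 write@7
I5 mul r3: issue@6 deps=(None,0) exec_start@6 write@8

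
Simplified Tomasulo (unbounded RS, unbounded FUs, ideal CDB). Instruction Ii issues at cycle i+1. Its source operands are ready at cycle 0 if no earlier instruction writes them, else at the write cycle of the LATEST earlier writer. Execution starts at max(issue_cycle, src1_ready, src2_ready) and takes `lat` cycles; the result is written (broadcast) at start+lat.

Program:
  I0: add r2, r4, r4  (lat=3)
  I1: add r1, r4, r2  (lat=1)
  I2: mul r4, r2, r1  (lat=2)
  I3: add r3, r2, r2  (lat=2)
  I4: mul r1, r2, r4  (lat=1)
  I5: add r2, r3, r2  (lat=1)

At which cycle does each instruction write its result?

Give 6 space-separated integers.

Answer: 4 5 7 6 8 7

Derivation:
I0 add r2: issue@1 deps=(None,None) exec_start@1 write@4
I1 add r1: issue@2 deps=(None,0) exec_start@4 write@5
I2 mul r4: issue@3 deps=(0,1) exec_start@5 write@7
I3 add r3: issue@4 deps=(0,0) exec_start@4 write@6
I4 mul r1: issue@5 deps=(0,2) exec_start@7 write@8
I5 add r2: issue@6 deps=(3,0) exec_start@6 write@7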